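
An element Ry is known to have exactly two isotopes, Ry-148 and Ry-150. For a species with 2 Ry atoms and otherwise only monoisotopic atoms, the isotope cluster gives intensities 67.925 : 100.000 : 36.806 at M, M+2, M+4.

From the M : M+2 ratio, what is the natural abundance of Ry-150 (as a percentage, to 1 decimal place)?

Let p = fractional abundance of Ry-148. I(M+2)/I(M) = [C(2,1)·p^1·(1−p)] / p^2 = 2·(1−p)/p = 100.000/67.925 = 1.4722
(1−p)/p = 1.4722/2 = 0.7361  ⇒  p = 1/(1 + 0.7361) = 0.5760
Ry-148: 57.6%, Ry-150: 42.4%.

42.4%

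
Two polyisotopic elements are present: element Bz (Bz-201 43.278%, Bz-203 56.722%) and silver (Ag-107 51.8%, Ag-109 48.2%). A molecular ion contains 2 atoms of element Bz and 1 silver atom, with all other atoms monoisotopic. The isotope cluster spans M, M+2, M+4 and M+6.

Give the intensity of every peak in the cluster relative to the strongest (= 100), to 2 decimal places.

24.06 : 85.44 : 100.00 : 38.45

Element Bz pattern (n=2): 0.18729853 : 0.49096294 : 0.32173853
Silver pattern (n=1): 0.5180 : 0.4820
Convolve the two distributions (both contribute in 2-u steps):
  M: 0.18729853×0.5180 = 0.097021
  M+2: 0.18729853×0.4820 + 0.49096294×0.5180 = 0.344597
  M+4: 0.49096294×0.4820 + 0.32173853×0.5180 = 0.403305
  M+6: 0.32173853×0.4820 = 0.155078
Scale to base peak (0.403305) = 100: 24.06 : 85.44 : 100.00 : 38.45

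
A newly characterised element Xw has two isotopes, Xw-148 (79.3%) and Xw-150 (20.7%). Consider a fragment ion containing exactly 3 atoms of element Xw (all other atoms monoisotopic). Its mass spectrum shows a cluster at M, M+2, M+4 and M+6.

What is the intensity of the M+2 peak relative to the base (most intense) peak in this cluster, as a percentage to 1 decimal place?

Term probabilities: M 0.4987, M+2 0.3905, M+4 0.1019, M+6 0.0089. Base peak = M.
P(M) = C(3,0) × 0.793^3 × 0.207^0 = 1 × 0.49867726 × 1.0000 = 0.498677 (base)
P(M+2) = C(3,1) × 0.793^2 × 0.207^1 = 3 × 0.628849 × 0.2070 = 0.390515
Relative intensity = 0.390515 / 0.498677 × 100 = 78.3

78.3%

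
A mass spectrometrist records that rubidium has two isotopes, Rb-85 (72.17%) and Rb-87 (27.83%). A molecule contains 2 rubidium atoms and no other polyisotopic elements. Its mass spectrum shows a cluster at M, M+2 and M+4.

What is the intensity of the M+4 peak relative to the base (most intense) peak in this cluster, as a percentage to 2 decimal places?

14.87%

Term probabilities: M 0.5209, M+2 0.4017, M+4 0.0775. Base peak = M.
P(M) = C(2,0) × 0.7217^2 × 0.2783^0 = 1 × 0.52085089 × 1.0000 = 0.520851 (base)
P(M+4) = C(2,2) × 0.7217^0 × 0.2783^2 = 1 × 1.0000 × 0.07745089 = 0.077451
Relative intensity = 0.077451 / 0.520851 × 100 = 14.87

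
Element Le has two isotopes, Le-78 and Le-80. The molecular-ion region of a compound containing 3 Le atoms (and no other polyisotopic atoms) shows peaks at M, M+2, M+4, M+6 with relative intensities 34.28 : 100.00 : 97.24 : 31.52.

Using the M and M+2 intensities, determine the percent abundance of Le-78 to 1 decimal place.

50.7%

Write p for the Le-78 fraction. I(M+2)/I(M) = [C(3,1)·p^2·(1−p)] / p^3 = 3·(1−p)/p = 100.00/34.28 = 2.9172
(1−p)/p = 2.9172/3 = 0.9724  ⇒  p = 1/(1 + 0.9724) = 0.5070
Le-78: 50.7%, Le-80: 49.3%.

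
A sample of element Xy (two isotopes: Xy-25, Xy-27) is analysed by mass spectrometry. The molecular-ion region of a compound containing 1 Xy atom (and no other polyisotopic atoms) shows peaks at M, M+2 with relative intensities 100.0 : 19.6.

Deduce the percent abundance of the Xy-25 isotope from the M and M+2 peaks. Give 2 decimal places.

If p is the fraction of Xy that is Xy-25, then I(M+2)/I(M) = [C(1,1)·p^0·(1−p)] / p^1 = 1·(1−p)/p = 19.6/100.0 = 0.1960
(1−p)/p = 0.1960/1 = 0.1960  ⇒  p = 1/(1 + 0.1960) = 0.8361
Xy-25: 83.61%, Xy-27: 16.39%.

83.61%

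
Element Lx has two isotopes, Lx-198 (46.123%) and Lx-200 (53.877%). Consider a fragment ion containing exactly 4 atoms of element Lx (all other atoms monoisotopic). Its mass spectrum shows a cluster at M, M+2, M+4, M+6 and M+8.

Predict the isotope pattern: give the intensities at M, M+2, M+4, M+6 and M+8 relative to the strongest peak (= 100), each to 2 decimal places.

Expanding (0.46123 + 0.53877)^4:
P(M) = 0.46123^4 = 0.045255
P(M+2) = 4 × 0.46123^3 × 0.53877^1 = 0.211454
P(M+4) = 6 × 0.46123^2 × 0.53877^2 = 0.370504
P(M+6) = 4 × 0.46123^1 × 0.53877^3 = 0.288528
P(M+8) = 0.53877^4 = 0.084258
The M+4 peak is largest (0.370504); scaling to 100 gives 12.21 : 57.07 : 100.00 : 77.87 : 22.74.

12.21 : 57.07 : 100.00 : 77.87 : 22.74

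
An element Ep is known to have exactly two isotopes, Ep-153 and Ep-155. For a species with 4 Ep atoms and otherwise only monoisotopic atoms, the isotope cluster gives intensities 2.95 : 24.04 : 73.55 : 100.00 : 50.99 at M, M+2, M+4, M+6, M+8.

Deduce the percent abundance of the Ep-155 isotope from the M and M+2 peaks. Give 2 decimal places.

67.08%

Write p for the Ep-153 fraction. I(M+2)/I(M) = [C(4,1)·p^3·(1−p)] / p^4 = 4·(1−p)/p = 24.04/2.95 = 8.1492
(1−p)/p = 8.1492/4 = 2.0373  ⇒  p = 1/(1 + 2.0373) = 0.3292
Ep-153: 32.92%, Ep-155: 67.08%.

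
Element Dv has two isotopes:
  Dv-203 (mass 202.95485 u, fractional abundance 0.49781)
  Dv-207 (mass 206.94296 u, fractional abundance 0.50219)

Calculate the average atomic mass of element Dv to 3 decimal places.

204.958 u

The abundance-weighted mean is 0.49781 × 202.95485 + 0.50219 × 206.94296
= 101.032954 + 103.924685 = 204.957639 u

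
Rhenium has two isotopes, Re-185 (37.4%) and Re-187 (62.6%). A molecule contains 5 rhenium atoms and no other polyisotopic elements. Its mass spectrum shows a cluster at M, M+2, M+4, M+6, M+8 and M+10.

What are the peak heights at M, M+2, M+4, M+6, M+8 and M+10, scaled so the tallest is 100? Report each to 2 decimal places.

Expanding (0.374 + 0.626)^5:
P(M) = 0.374^5 = 0.007317
P(M+2) = 5 × 0.374^4 × 0.626^1 = 0.061239
P(M+4) = 10 × 0.374^3 × 0.626^2 = 0.205005
P(M+6) = 10 × 0.374^2 × 0.626^3 = 0.343136
P(M+8) = 5 × 0.374^1 × 0.626^4 = 0.287170
P(M+10) = 0.626^5 = 0.096133
The M+6 peak is largest (0.343136); scaling to 100 gives 2.13 : 17.85 : 59.74 : 100.00 : 83.69 : 28.02.

2.13 : 17.85 : 59.74 : 100.00 : 83.69 : 28.02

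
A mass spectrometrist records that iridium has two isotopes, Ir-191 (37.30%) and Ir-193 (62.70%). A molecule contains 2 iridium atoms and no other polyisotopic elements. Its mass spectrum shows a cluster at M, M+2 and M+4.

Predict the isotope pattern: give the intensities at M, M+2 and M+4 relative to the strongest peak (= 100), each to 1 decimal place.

The 2 Ir atoms are independent, so intensities follow the terms of (0.3730 + 0.6270)^2.
P(M) = 0.3730^2 = 0.139129
P(M+2) = 2 × 0.3730^1 × 0.6270^1 = 0.467742
P(M+4) = 0.6270^2 = 0.393129
The M+2 peak is largest (0.467742); scaling to 100 gives 29.7 : 100.0 : 84.0.

29.7 : 100.0 : 84.0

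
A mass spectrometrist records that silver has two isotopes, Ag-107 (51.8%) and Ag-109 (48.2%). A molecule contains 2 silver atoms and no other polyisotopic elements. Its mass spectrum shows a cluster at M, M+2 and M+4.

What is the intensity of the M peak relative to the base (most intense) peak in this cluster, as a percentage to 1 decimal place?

53.7%

(0.518 + 0.482)^2 gives M 0.2683, M+2 0.4994, M+4 0.2323; the largest is M+2.
P(M+2) = C(2,1) × 0.518^1 × 0.482^1 = 2 × 0.5180 × 0.4820 = 0.499352 (base)
P(M) = C(2,0) × 0.518^2 × 0.482^0 = 1 × 0.268324 × 1.0000 = 0.268324
Relative intensity = 0.268324 / 0.499352 × 100 = 53.7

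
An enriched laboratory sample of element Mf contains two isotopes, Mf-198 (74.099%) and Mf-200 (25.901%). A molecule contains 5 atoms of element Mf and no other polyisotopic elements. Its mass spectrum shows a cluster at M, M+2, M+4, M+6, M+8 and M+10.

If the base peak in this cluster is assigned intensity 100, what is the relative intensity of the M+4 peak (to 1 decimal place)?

69.9

Term probabilities: M 0.2234, M+2 0.3904, M+4 0.2729, M+6 0.0954, M+8 0.0167, M+10 0.0012. Base peak = M+2.
P(M+2) = C(5,1) × 0.74099^4 × 0.25901^1 = 5 × 0.30147367 × 0.25901 = 0.390423 (base)
P(M+4) = C(5,2) × 0.74099^3 × 0.25901^2 = 10 × 0.40685255 × 0.06708618 = 0.272942
Relative intensity = 0.272942 / 0.390423 × 100 = 69.9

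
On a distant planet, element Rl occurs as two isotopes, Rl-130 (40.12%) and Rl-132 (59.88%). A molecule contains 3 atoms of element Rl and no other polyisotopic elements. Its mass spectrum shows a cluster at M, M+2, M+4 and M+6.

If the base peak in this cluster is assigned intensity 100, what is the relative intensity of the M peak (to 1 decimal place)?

15.0

Term probabilities: M 0.0646, M+2 0.2892, M+4 0.4316, M+6 0.2147. Base peak = M+4.
P(M+4) = C(3,2) × 0.4012^1 × 0.5988^2 = 3 × 0.4012 × 0.35856144 = 0.431565 (base)
P(M) = C(3,0) × 0.4012^3 × 0.5988^0 = 1 × 0.06457773 × 1.0000 = 0.064578
Relative intensity = 0.064578 / 0.431565 × 100 = 15.0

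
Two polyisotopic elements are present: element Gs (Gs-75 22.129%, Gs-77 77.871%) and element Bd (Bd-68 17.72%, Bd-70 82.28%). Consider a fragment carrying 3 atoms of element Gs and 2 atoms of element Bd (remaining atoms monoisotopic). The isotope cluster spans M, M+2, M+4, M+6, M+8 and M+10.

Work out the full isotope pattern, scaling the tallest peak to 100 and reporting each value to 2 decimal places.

0.08 : 1.65 : 13.00 : 51.11 : 100.00 : 77.93

Element Gs pattern (n=3): 0.01083641 : 0.11439857 : 0.40256364 : 0.47220138
Element Bd pattern (n=2): 0.03139984 : 0.29160032 : 0.67699984
Convolve the two distributions (both contribute in 2-u steps):
  M: 0.01083641×0.03139984 = 0.000340
  M+2: 0.01083641×0.29160032 + 0.11439857×0.03139984 = 0.006752
  M+4: 0.01083641×0.67699984 + 0.11439857×0.29160032 + 0.40256364×0.03139984 = 0.053335
  M+6: 0.11439857×0.67699984 + 0.40256364×0.29160032 + 0.47220138×0.03139984 = 0.209663
  M+8: 0.40256364×0.67699984 + 0.47220138×0.29160032 = 0.410230
  M+10: 0.47220138×0.67699984 = 0.319680
Scale to base peak (0.410230) = 100: 0.08 : 1.65 : 13.00 : 51.11 : 100.00 : 77.93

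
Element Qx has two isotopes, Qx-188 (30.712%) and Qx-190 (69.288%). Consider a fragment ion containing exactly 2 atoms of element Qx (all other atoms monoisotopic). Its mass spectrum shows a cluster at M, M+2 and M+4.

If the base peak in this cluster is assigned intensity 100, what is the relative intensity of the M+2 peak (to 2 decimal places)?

(0.30712 + 0.69288)^2 gives M 0.0943, M+2 0.4256, M+4 0.4801; the largest is M+4.
P(M+4) = C(2,2) × 0.30712^0 × 0.69288^2 = 1 × 1.0000 × 0.48008269 = 0.480083 (base)
P(M+2) = C(2,1) × 0.30712^1 × 0.69288^1 = 2 × 0.30712 × 0.69288 = 0.425595
Relative intensity = 0.425595 / 0.480083 × 100 = 88.65

88.65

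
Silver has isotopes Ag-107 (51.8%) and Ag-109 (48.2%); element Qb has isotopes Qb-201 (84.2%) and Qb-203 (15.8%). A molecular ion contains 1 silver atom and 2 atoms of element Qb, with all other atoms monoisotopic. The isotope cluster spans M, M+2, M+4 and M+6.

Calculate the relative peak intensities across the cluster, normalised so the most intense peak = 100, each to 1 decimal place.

Silver pattern (n=1): 0.5180 : 0.4820
Element Qb pattern (n=2): 0.708964 : 0.266072 : 0.024964
Convolve the two distributions (both contribute in 2-u steps):
  M: 0.5180×0.708964 = 0.367243
  M+2: 0.5180×0.266072 + 0.4820×0.708964 = 0.479546
  M+4: 0.5180×0.024964 + 0.4820×0.266072 = 0.141178
  M+6: 0.4820×0.024964 = 0.012033
Scale to base peak (0.479546) = 100: 76.6 : 100.0 : 29.4 : 2.5

76.6 : 100.0 : 29.4 : 2.5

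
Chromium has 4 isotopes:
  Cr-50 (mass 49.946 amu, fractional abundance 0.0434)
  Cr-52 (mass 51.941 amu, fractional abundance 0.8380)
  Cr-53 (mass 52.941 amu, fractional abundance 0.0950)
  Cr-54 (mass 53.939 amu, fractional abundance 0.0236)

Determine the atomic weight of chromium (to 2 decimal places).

The abundance-weighted mean is 0.0434 × 49.946 + 0.8380 × 51.941 + 0.0950 × 52.941 + 0.0236 × 53.939
= 2.1677 + 43.5266 + 5.0294 + 1.2730 = 51.9967 amu

52.00 amu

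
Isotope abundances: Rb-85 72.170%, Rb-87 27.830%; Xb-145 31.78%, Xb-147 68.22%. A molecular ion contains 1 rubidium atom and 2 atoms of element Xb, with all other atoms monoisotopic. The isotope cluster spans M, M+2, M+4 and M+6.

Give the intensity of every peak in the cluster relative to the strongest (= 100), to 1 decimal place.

16.0 : 74.7 : 100.0 : 28.4

Rubidium pattern (n=1): 0.7217 : 0.2783
Element Xb pattern (n=2): 0.10099684 : 0.43360632 : 0.46539684
Convolve the two distributions (both contribute in 2-u steps):
  M: 0.7217×0.10099684 = 0.072889
  M+2: 0.7217×0.43360632 + 0.2783×0.10099684 = 0.341041
  M+4: 0.7217×0.46539684 + 0.2783×0.43360632 = 0.456550
  M+6: 0.2783×0.46539684 = 0.129520
Scale to base peak (0.456550) = 100: 16.0 : 74.7 : 100.0 : 28.4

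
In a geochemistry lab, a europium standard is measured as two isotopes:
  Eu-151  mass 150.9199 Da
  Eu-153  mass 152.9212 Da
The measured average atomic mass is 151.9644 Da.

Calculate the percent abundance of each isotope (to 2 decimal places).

With x = fraction of Eu-151 (so Eu-153 is 1 − x):
150.9199·x + 152.9212·(1 − x) = 151.9644
(150.9199 − 152.9212)·x = 151.9644 − 152.9212
x = -0.9568 / -2.0013 = 0.47809 → 47.81% Eu-151, 52.19% Eu-153.

Eu-151: 47.81%, Eu-153: 52.19%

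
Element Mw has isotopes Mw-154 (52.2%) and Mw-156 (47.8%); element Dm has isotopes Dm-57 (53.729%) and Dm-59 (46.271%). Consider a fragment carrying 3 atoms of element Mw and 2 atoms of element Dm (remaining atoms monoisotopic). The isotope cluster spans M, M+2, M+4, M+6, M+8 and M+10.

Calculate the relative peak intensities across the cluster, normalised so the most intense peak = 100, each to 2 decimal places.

12.52 : 55.95 : 100.00 : 89.35 : 39.91 : 7.13

Element Mw pattern (n=3): 0.14223665 : 0.39074206 : 0.35780594 : 0.10921535
Element Dm pattern (n=2): 0.28868054 : 0.49721891 : 0.21410054
Convolve the two distributions (both contribute in 2-u steps):
  M: 0.14223665×0.28868054 = 0.041061
  M+2: 0.14223665×0.49721891 + 0.39074206×0.28868054 = 0.183522
  M+4: 0.14223665×0.21410054 + 0.39074206×0.49721891 + 0.35780594×0.28868054 = 0.328029
  M+6: 0.39074206×0.21410054 + 0.35780594×0.49721891 + 0.10921535×0.28868054 = 0.293094
  M+8: 0.35780594×0.21410054 + 0.10921535×0.49721891 = 0.130910
  M+10: 0.10921535×0.21410054 = 0.023383
Scale to base peak (0.328029) = 100: 12.52 : 55.95 : 100.00 : 89.35 : 39.91 : 7.13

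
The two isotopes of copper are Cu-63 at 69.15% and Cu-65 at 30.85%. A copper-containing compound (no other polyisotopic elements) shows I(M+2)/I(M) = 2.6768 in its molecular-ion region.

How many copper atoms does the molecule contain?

6

The M+2/M ratio from n Cu atoms is n · q/p = n · 0.3085/0.6915.
n = 2.6768 × 0.6915/0.3085 = 6.00 ≈ 6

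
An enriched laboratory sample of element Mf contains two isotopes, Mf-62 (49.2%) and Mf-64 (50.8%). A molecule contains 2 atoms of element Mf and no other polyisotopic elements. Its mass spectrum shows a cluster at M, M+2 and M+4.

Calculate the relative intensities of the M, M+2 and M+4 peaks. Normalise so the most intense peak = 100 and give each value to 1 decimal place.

48.4 : 100.0 : 51.6

Each Mf atom is independently Mf-62 (p = 0.492) or Mf-64 (q = 0.508); the cluster is the binomial expansion (p + q)^2.
P(M) = 0.492^2 = 0.242064
P(M+2) = 2 × 0.492^1 × 0.508^1 = 0.499872
P(M+4) = 0.508^2 = 0.258064
The M+2 peak is largest (0.499872); scaling to 100 gives 48.4 : 100.0 : 51.6.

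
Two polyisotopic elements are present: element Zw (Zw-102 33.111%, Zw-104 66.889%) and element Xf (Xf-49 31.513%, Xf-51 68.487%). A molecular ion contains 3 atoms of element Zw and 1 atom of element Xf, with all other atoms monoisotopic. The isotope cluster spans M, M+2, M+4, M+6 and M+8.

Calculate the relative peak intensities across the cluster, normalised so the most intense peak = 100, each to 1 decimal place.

Element Zw pattern (n=3): 0.03630086 : 0.21999892 : 0.44442958 : 0.29927064
Element Xf pattern (n=1): 0.31513 : 0.68487
Convolve the two distributions (both contribute in 2-u steps):
  M: 0.03630086×0.31513 = 0.011439
  M+2: 0.03630086×0.68487 + 0.21999892×0.31513 = 0.094190
  M+4: 0.21999892×0.68487 + 0.44442958×0.31513 = 0.290724
  M+6: 0.44442958×0.68487 + 0.29927064×0.31513 = 0.398686
  M+8: 0.29927064×0.68487 = 0.204961
Scale to base peak (0.398686) = 100: 2.9 : 23.6 : 72.9 : 100.0 : 51.4

2.9 : 23.6 : 72.9 : 100.0 : 51.4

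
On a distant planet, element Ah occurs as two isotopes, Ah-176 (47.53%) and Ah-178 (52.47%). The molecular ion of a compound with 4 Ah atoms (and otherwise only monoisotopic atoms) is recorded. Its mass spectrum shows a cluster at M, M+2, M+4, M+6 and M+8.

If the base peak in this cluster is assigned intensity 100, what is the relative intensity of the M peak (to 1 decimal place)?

(0.4753 + 0.5247)^4 gives M 0.0510, M+2 0.2254, M+4 0.3732, M+6 0.2746, M+8 0.0758; the largest is M+4.
P(M+4) = C(4,2) × 0.4753^2 × 0.5247^2 = 6 × 0.22591009 × 0.27531009 = 0.373172 (base)
P(M) = C(4,0) × 0.4753^4 × 0.5247^0 = 1 × 0.05103537 × 1.0000 = 0.051035
Relative intensity = 0.051035 / 0.373172 × 100 = 13.7

13.7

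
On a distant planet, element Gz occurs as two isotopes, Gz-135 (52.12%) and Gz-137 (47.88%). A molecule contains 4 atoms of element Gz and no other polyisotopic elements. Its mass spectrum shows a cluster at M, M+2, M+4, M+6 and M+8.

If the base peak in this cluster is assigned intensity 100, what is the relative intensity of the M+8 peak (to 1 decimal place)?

Binomial terms of (0.5212 + 0.4788)^4: M 0.0738, M+2 0.2712, M+4 0.3737, M+6 0.2288, M+8 0.0526 → M+4 is the base peak.
P(M+4) = C(4,2) × 0.5212^2 × 0.4788^2 = 6 × 0.27164944 × 0.22924944 = 0.373653 (base)
P(M+8) = C(4,4) × 0.5212^0 × 0.4788^4 = 1 × 1.0000 × 0.05255531 = 0.052555
Relative intensity = 0.052555 / 0.373653 × 100 = 14.1

14.1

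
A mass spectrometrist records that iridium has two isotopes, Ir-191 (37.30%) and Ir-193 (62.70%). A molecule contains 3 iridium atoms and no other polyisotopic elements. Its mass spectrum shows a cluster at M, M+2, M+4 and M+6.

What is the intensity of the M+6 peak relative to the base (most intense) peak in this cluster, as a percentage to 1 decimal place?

Binomial terms of (0.3730 + 0.6270)^3: M 0.0519, M+2 0.2617, M+4 0.4399, M+6 0.2465 → M+4 is the base peak.
P(M+4) = C(3,2) × 0.3730^1 × 0.6270^2 = 3 × 0.3730 × 0.393129 = 0.439911 (base)
P(M+6) = C(3,3) × 0.3730^0 × 0.6270^3 = 1 × 1.0000 × 0.24649188 = 0.246492
Relative intensity = 0.246492 / 0.439911 × 100 = 56.0

56.0%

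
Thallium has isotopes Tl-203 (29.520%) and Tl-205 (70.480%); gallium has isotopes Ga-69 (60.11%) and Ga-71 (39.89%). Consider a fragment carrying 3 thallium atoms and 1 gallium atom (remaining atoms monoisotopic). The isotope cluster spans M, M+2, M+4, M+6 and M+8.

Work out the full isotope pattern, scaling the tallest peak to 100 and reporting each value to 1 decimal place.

Thallium pattern (n=3): 0.02572463 : 0.18425524 : 0.43991564 : 0.35010449
Gallium pattern (n=1): 0.6011 : 0.3989
Convolve the two distributions (both contribute in 2-u steps):
  M: 0.02572463×0.6011 = 0.015463
  M+2: 0.02572463×0.3989 + 0.18425524×0.6011 = 0.121017
  M+4: 0.18425524×0.3989 + 0.43991564×0.6011 = 0.337933
  M+6: 0.43991564×0.3989 + 0.35010449×0.6011 = 0.385930
  M+8: 0.35010449×0.3989 = 0.139657
Scale to base peak (0.385930) = 100: 4.0 : 31.4 : 87.6 : 100.0 : 36.2

4.0 : 31.4 : 87.6 : 100.0 : 36.2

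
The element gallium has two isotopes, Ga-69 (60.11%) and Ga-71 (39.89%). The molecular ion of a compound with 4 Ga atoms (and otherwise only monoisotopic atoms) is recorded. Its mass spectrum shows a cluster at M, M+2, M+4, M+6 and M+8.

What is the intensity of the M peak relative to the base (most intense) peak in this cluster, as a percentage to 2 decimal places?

(0.6011 + 0.3989)^4 gives M 0.1306, M+2 0.3465, M+4 0.3450, M+6 0.1526, M+8 0.0253; the largest is M+2.
P(M+2) = C(4,1) × 0.6011^3 × 0.3989^1 = 4 × 0.21719018 × 0.3989 = 0.346549 (base)
P(M) = C(4,0) × 0.6011^4 × 0.3989^0 = 1 × 0.13055302 × 1.0000 = 0.130553
Relative intensity = 0.130553 / 0.346549 × 100 = 37.67

37.67%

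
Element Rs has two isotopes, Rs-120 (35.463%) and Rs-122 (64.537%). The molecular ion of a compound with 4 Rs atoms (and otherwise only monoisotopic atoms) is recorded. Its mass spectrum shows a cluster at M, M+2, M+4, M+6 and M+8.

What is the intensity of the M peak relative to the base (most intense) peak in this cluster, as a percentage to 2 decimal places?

(0.35463 + 0.64537)^4 gives M 0.0158, M+2 0.1151, M+4 0.3143, M+6 0.3813, M+8 0.1735; the largest is M+6.
P(M+6) = C(4,3) × 0.35463^1 × 0.64537^3 = 4 × 0.35463 × 0.26879818 = 0.381296 (base)
P(M) = C(4,0) × 0.35463^4 × 0.64537^0 = 1 × 0.01581619 × 1.0000 = 0.015816
Relative intensity = 0.015816 / 0.381296 × 100 = 4.15

4.15%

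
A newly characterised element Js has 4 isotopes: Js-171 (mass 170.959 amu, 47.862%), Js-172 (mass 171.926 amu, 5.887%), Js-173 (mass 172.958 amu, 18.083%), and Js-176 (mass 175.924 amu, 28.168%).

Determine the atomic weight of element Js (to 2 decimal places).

172.78 amu

The abundance-weighted mean is 0.47862 × 170.959 + 0.05887 × 171.926 + 0.18083 × 172.958 + 0.28168 × 175.924
= 81.8244 + 10.1213 + 31.2760 + 49.5543 = 172.7760 amu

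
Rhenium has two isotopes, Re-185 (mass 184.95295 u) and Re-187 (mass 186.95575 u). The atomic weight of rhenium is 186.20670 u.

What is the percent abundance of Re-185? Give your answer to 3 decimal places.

With x = fraction of Re-185 (so Re-187 is 1 − x):
184.95295·x + 186.95575·(1 − x) = 186.20670
(184.95295 − 186.95575)·x = 186.20670 − 186.95575
x = -0.74905 / -2.00280 = 0.37400 → 37.400% Re-185, 62.600% Re-187.

37.400%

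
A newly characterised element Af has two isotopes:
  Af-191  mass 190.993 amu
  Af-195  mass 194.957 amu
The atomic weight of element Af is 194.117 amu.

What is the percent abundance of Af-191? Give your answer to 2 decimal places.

21.19%

With x = fraction of Af-191 (so Af-195 is 1 − x):
190.993·x + 194.957·(1 − x) = 194.117
(190.993 − 194.957)·x = 194.117 − 194.957
x = -0.840 / -3.964 = 0.21191 → 21.19% Af-191, 78.81% Af-195.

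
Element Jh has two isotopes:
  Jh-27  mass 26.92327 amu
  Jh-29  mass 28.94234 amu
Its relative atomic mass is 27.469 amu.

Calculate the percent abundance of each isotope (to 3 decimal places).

Let x be the fractional abundance of Jh-27; then Jh-29 has abundance 1 − x.
26.92327·x + 28.94234·(1 − x) = 27.469
(26.92327 − 28.94234)·x = 27.469 − 28.94234
x = -1.47334 / -2.01907 = 0.72971 → 72.971% Jh-27, 27.029% Jh-29.

Jh-27: 72.971%, Jh-29: 27.029%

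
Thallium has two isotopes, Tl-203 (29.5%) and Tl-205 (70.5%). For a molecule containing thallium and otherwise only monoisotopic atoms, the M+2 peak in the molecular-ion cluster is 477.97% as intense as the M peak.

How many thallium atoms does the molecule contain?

With n Tl atoms, P(M+2)/P(M) = C(n,1)·p^(n−1)q / p^n = n·q/p = n · 0.705/0.295.
n = 4.7797 × 0.295/0.705 = 2.00 ≈ 2

2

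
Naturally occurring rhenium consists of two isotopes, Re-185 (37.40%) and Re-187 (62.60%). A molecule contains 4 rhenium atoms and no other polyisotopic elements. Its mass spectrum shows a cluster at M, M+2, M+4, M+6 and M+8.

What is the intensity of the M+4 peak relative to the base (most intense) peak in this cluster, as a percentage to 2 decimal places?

89.62%

Term probabilities: M 0.0196, M+2 0.1310, M+4 0.3289, M+6 0.3670, M+8 0.1536. Base peak = M+6.
P(M+6) = C(4,3) × 0.3740^1 × 0.6260^3 = 4 × 0.3740 × 0.24531438 = 0.366990 (base)
P(M+4) = C(4,2) × 0.3740^2 × 0.6260^2 = 6 × 0.139876 × 0.391876 = 0.328884
Relative intensity = 0.328884 / 0.366990 × 100 = 89.62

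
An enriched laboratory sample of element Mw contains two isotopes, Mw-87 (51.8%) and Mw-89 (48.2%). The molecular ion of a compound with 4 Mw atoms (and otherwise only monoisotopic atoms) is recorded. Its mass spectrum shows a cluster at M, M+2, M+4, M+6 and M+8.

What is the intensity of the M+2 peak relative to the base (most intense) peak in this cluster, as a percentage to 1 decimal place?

Binomial terms of (0.518 + 0.482)^4: M 0.0720, M+2 0.2680, M+4 0.3740, M+6 0.2320, M+8 0.0540 → M+4 is the base peak.
P(M+4) = C(4,2) × 0.518^2 × 0.482^2 = 6 × 0.268324 × 0.232324 = 0.374029 (base)
P(M+2) = C(4,1) × 0.518^3 × 0.482^1 = 4 × 0.13899183 × 0.4820 = 0.267976
Relative intensity = 0.267976 / 0.374029 × 100 = 71.6

71.6%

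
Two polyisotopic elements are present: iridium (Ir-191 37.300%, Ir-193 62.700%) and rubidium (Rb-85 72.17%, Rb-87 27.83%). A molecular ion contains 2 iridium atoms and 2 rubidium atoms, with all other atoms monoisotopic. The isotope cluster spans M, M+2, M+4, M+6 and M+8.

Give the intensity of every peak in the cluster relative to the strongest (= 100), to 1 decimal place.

18.0 : 74.2 : 100.0 : 48.1 : 7.5

Iridium pattern (n=2): 0.139129 : 0.467742 : 0.393129
Rubidium pattern (n=2): 0.52085089 : 0.40169822 : 0.07745089
Convolve the two distributions (both contribute in 2-u steps):
  M: 0.139129×0.52085089 = 0.072465
  M+2: 0.139129×0.40169822 + 0.467742×0.52085089 = 0.299512
  M+4: 0.139129×0.07745089 + 0.467742×0.40169822 + 0.393129×0.52085089 = 0.403428
  M+6: 0.467742×0.07745089 + 0.393129×0.40169822 = 0.194146
  M+8: 0.393129×0.07745089 = 0.030448
Scale to base peak (0.403428) = 100: 18.0 : 74.2 : 100.0 : 48.1 : 7.5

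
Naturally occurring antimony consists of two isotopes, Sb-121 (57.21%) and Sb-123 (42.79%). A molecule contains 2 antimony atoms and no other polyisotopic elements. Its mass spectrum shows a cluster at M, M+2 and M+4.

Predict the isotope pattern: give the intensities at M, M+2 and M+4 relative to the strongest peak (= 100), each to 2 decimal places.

Expanding (0.5721 + 0.4279)^2:
P(M) = 0.5721^2 = 0.327298
P(M+2) = 2 × 0.5721^1 × 0.4279^1 = 0.489603
P(M+4) = 0.4279^2 = 0.183098
The M+2 peak is largest (0.489603); scaling to 100 gives 66.85 : 100.00 : 37.40.

66.85 : 100.00 : 37.40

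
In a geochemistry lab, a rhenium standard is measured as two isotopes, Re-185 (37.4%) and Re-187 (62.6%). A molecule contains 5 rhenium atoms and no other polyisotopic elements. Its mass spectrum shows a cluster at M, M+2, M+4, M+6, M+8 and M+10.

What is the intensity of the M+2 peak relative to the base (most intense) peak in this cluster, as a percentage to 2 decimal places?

(0.374 + 0.626)^5 gives M 0.0073, M+2 0.0612, M+4 0.2050, M+6 0.3431, M+8 0.2872, M+10 0.0961; the largest is M+6.
P(M+6) = C(5,3) × 0.374^2 × 0.626^3 = 10 × 0.139876 × 0.24531438 = 0.343136 (base)
P(M+2) = C(5,1) × 0.374^4 × 0.626^1 = 5 × 0.0195653 × 0.6260 = 0.061239
Relative intensity = 0.061239 / 0.343136 × 100 = 17.85

17.85%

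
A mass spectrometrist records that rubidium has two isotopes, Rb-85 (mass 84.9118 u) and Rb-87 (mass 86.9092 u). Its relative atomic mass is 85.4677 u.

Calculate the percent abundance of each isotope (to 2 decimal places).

Rb-85: 72.17%, Rb-87: 27.83%

Writing the weighted mean with unknown fraction x of Rb-85:
84.9118·x + 86.9092·(1 − x) = 85.4677
(84.9118 − 86.9092)·x = 85.4677 − 86.9092
x = -1.4415 / -1.9974 = 0.72169 → 72.17% Rb-85, 27.83% Rb-87.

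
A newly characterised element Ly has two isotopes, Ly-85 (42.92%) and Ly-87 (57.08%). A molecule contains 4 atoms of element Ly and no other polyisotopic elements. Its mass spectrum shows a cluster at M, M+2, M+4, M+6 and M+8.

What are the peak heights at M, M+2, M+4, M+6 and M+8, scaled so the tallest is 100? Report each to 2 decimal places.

9.42 : 50.13 : 100.00 : 88.66 : 29.48

The 4 Ly atoms are independent, so intensities follow the terms of (0.4292 + 0.5708)^4.
P(M) = 0.4292^4 = 0.033934
P(M+2) = 4 × 0.4292^3 × 0.5708^1 = 0.180519
P(M+4) = 6 × 0.4292^2 × 0.5708^2 = 0.360113
P(M+6) = 4 × 0.4292^1 × 0.5708^3 = 0.319280
P(M+8) = 0.5708^4 = 0.106154
The M+4 peak is largest (0.360113); scaling to 100 gives 9.42 : 50.13 : 100.00 : 88.66 : 29.48.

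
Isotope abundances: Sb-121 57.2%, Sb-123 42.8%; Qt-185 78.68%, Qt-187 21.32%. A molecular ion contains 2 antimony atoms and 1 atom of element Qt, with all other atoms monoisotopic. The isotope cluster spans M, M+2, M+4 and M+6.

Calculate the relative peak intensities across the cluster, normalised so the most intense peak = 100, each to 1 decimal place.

56.6 : 100.0 : 54.6 : 8.6

Antimony pattern (n=2): 0.327184 : 0.489632 : 0.183184
Element Qt pattern (n=1): 0.7868 : 0.2132
Convolve the two distributions (both contribute in 2-u steps):
  M: 0.327184×0.7868 = 0.257428
  M+2: 0.327184×0.2132 + 0.489632×0.7868 = 0.454998
  M+4: 0.489632×0.2132 + 0.183184×0.7868 = 0.248519
  M+6: 0.183184×0.2132 = 0.039055
Scale to base peak (0.454998) = 100: 56.6 : 100.0 : 54.6 : 8.6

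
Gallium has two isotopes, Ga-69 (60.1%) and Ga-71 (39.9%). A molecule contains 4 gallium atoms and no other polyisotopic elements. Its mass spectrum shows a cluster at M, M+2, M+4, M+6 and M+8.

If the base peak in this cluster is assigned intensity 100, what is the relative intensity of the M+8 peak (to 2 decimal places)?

Term probabilities: M 0.1305, M+2 0.3465, M+4 0.3450, M+6 0.1527, M+8 0.0253. Base peak = M+2.
P(M+2) = C(4,1) × 0.601^3 × 0.399^1 = 4 × 0.2170818 × 0.3990 = 0.346463 (base)
P(M+8) = C(4,4) × 0.601^0 × 0.399^4 = 1 × 1.0000 × 0.02534496 = 0.025345
Relative intensity = 0.025345 / 0.346463 × 100 = 7.32

7.32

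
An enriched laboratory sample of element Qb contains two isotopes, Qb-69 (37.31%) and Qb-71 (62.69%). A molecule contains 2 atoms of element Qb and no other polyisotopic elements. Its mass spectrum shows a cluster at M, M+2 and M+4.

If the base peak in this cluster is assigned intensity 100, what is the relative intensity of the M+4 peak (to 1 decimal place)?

84.0

(0.3731 + 0.6269)^2 gives M 0.1392, M+2 0.4678, M+4 0.3930; the largest is M+2.
P(M+2) = C(2,1) × 0.3731^1 × 0.6269^1 = 2 × 0.3731 × 0.6269 = 0.467793 (base)
P(M+4) = C(2,2) × 0.3731^0 × 0.6269^2 = 1 × 1.0000 × 0.39300361 = 0.393004
Relative intensity = 0.393004 / 0.467793 × 100 = 84.0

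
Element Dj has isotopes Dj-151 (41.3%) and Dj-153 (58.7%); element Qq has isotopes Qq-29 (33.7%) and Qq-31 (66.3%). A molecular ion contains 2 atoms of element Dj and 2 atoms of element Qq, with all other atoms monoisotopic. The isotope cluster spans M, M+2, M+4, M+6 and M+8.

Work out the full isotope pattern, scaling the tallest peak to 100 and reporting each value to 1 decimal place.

5.3 : 35.8 : 90.1 : 100.0 : 41.3

Element Dj pattern (n=2): 0.170569 : 0.484862 : 0.344569
Element Qq pattern (n=2): 0.113569 : 0.446862 : 0.439569
Convolve the two distributions (both contribute in 2-u steps):
  M: 0.170569×0.113569 = 0.019371
  M+2: 0.170569×0.446862 + 0.484862×0.113569 = 0.131286
  M+4: 0.170569×0.439569 + 0.484862×0.446862 + 0.344569×0.113569 = 0.330776
  M+6: 0.484862×0.439569 + 0.344569×0.446862 = 0.367105
  M+8: 0.344569×0.439569 = 0.151462
Scale to base peak (0.367105) = 100: 5.3 : 35.8 : 90.1 : 100.0 : 41.3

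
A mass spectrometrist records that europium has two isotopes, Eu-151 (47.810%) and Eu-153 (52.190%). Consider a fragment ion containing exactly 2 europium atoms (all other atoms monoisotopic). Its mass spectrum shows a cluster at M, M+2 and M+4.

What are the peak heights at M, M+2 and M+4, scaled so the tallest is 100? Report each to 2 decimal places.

45.80 : 100.00 : 54.58

Each Eu atom is independently Eu-151 (p = 0.47810) or Eu-153 (q = 0.52190); the cluster is the binomial expansion (p + q)^2.
P(M) = 0.47810^2 = 0.228580
P(M+2) = 2 × 0.47810^1 × 0.52190^1 = 0.499041
P(M+4) = 0.52190^2 = 0.272380
The M+2 peak is largest (0.499041); scaling to 100 gives 45.80 : 100.00 : 54.58.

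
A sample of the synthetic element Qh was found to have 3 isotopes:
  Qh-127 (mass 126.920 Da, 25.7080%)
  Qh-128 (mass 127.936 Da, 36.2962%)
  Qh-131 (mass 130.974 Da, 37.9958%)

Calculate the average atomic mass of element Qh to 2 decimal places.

Ar = Σ fᵢ·mᵢ = 0.257080 × 126.920 + 0.362962 × 127.936 + 0.379958 × 130.974
= 32.6286 + 46.4359 + 49.7646 = 128.8291 Da

128.83 Da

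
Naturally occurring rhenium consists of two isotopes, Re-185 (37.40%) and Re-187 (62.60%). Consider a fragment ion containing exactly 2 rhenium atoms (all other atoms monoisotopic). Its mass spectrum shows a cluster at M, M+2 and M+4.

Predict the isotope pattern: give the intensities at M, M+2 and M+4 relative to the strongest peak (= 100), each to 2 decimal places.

Expanding (0.3740 + 0.6260)^2:
P(M) = 0.3740^2 = 0.139876
P(M+2) = 2 × 0.3740^1 × 0.6260^1 = 0.468248
P(M+4) = 0.6260^2 = 0.391876
The M+2 peak is largest (0.468248); scaling to 100 gives 29.87 : 100.00 : 83.69.

29.87 : 100.00 : 83.69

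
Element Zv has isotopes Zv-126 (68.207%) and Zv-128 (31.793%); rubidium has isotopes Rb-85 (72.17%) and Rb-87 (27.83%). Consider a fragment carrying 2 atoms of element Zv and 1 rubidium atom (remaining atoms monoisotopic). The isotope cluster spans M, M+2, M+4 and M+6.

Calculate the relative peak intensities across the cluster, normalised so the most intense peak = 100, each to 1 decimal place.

Element Zv pattern (n=2): 0.46521948 : 0.43370103 : 0.10107948
Rubidium pattern (n=1): 0.7217 : 0.2783
Convolve the two distributions (both contribute in 2-u steps):
  M: 0.46521948×0.7217 = 0.335749
  M+2: 0.46521948×0.2783 + 0.43370103×0.7217 = 0.442473
  M+4: 0.43370103×0.2783 + 0.10107948×0.7217 = 0.193648
  M+6: 0.10107948×0.2783 = 0.028130
Scale to base peak (0.442473) = 100: 75.9 : 100.0 : 43.8 : 6.4

75.9 : 100.0 : 43.8 : 6.4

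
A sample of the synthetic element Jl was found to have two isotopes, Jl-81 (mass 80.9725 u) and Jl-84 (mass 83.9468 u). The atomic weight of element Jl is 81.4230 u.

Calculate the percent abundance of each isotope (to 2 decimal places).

Let x be the fractional abundance of Jl-81; then Jl-84 has abundance 1 − x.
80.9725·x + 83.9468·(1 − x) = 81.4230
(80.9725 − 83.9468)·x = 81.4230 − 83.9468
x = -2.5238 / -2.9743 = 0.84854 → 84.85% Jl-81, 15.15% Jl-84.

Jl-81: 84.85%, Jl-84: 15.15%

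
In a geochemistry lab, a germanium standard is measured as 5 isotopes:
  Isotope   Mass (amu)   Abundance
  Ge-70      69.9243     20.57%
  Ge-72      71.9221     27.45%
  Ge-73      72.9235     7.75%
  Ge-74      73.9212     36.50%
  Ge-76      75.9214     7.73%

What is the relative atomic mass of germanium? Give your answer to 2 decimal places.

72.63 amu

Weight each isotope mass by its fractional abundance: 0.2057 × 69.9243 + 0.2745 × 71.9221 + 0.0775 × 72.9235 + 0.3650 × 73.9212 + 0.0773 × 75.9214
= 14.38343 + 19.74262 + 5.65157 + 26.98124 + 5.86872 = 72.62758 amu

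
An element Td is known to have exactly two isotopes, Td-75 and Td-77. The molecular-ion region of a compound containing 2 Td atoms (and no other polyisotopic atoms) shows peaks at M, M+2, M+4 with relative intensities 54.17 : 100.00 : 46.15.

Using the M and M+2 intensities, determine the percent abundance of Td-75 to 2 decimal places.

If p is the fraction of Td that is Td-75, then I(M+2)/I(M) = [C(2,1)·p^1·(1−p)] / p^2 = 2·(1−p)/p = 100.00/54.17 = 1.8460
(1−p)/p = 1.8460/2 = 0.9230  ⇒  p = 1/(1 + 0.9230) = 0.5200
Td-75: 52.00%, Td-77: 48.00%.

52.00%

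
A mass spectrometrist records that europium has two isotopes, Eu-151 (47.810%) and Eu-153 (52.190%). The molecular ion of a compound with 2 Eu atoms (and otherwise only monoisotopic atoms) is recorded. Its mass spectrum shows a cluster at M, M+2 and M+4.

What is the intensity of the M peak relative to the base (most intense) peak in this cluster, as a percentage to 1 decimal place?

45.8%

Binomial terms of (0.47810 + 0.52190)^2: M 0.2286, M+2 0.4990, M+4 0.2724 → M+2 is the base peak.
P(M+2) = C(2,1) × 0.47810^1 × 0.52190^1 = 2 × 0.4781 × 0.5219 = 0.499041 (base)
P(M) = C(2,0) × 0.47810^2 × 0.52190^0 = 1 × 0.22857961 × 1.0000 = 0.228580
Relative intensity = 0.228580 / 0.499041 × 100 = 45.8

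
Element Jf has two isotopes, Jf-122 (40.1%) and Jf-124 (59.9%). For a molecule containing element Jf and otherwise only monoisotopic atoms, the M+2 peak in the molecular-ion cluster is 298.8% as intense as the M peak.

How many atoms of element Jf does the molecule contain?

For n independent Jf atoms, I(M+2)/I(M) = n · (abundance Jf-124) / (abundance Jf-122) = n · 0.599/0.401.
n = 2.988 × 0.401/0.599 = 2.00 ≈ 2

2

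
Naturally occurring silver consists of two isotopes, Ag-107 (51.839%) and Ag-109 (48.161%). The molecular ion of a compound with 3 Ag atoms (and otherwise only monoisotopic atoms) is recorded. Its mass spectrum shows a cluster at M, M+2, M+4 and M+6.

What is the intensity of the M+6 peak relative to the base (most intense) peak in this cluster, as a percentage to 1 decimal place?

28.8%

(0.51839 + 0.48161)^3 gives M 0.1393, M+2 0.3883, M+4 0.3607, M+6 0.1117; the largest is M+2.
P(M+2) = C(3,1) × 0.51839^2 × 0.48161^1 = 3 × 0.26872819 × 0.48161 = 0.388267 (base)
P(M+6) = C(3,3) × 0.51839^0 × 0.48161^3 = 1 × 1.0000 × 0.11170857 = 0.111709
Relative intensity = 0.111709 / 0.388267 × 100 = 28.8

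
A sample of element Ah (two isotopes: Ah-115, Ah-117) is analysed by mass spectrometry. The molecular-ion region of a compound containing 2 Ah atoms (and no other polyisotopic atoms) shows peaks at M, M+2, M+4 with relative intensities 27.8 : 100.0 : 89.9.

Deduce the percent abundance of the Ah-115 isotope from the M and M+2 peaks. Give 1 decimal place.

Let p = fractional abundance of Ah-115. I(M+2)/I(M) = [C(2,1)·p^1·(1−p)] / p^2 = 2·(1−p)/p = 100.0/27.8 = 3.5971
(1−p)/p = 3.5971/2 = 1.7986  ⇒  p = 1/(1 + 1.7986) = 0.3573
Ah-115: 35.7%, Ah-117: 64.3%.

35.7%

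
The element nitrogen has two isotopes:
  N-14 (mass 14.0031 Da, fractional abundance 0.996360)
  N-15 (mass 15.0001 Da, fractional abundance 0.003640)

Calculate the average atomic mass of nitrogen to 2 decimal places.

Weight each isotope mass by its fractional abundance: 0.996360 × 14.0031 + 0.003640 × 15.0001
= 13.95213 + 0.05460 = 14.00673 Da

14.01 Da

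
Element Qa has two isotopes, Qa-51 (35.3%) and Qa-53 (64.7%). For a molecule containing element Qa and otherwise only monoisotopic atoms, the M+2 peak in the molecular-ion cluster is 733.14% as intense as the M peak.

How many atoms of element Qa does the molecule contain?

With n Qa atoms, P(M+2)/P(M) = C(n,1)·p^(n−1)q / p^n = n·q/p = n · 0.647/0.353.
n = 7.3314 × 0.353/0.647 = 4.00 ≈ 4

4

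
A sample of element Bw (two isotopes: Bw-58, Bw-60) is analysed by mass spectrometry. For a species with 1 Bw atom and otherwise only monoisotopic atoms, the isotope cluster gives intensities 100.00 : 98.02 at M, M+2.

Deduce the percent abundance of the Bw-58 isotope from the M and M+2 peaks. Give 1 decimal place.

Let p = fractional abundance of Bw-58. I(M+2)/I(M) = [C(1,1)·p^0·(1−p)] / p^1 = 1·(1−p)/p = 98.02/100.00 = 0.9802
(1−p)/p = 0.9802/1 = 0.9802  ⇒  p = 1/(1 + 0.9802) = 0.5050
Bw-58: 50.5%, Bw-60: 49.5%.

50.5%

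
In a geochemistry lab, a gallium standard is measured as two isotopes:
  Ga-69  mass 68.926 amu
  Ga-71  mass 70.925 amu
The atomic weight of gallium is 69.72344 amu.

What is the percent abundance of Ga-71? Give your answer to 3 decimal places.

Writing the weighted mean with unknown fraction x of Ga-69:
68.926·x + 70.925·(1 − x) = 69.72344
(68.926 − 70.925)·x = 69.72344 − 70.925
x = -1.20156 / -1.999 = 0.60108 → 60.108% Ga-69, 39.892% Ga-71.

39.892%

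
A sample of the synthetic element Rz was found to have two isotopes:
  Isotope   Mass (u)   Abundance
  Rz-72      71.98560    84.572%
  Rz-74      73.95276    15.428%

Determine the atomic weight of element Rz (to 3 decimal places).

The abundance-weighted mean is 0.84572 × 71.98560 + 0.15428 × 73.95276
= 60.879662 + 11.409432 = 72.289094 u

72.289 u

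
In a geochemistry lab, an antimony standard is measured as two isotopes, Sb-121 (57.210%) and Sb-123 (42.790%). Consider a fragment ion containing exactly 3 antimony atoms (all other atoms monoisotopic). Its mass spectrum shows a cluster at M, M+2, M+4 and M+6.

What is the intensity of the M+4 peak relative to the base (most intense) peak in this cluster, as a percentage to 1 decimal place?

74.8%

Binomial terms of (0.57210 + 0.42790)^3: M 0.1872, M+2 0.4202, M+4 0.3143, M+6 0.0783 → M+2 is the base peak.
P(M+2) = C(3,1) × 0.57210^2 × 0.42790^1 = 3 × 0.32729841 × 0.4279 = 0.420153 (base)
P(M+4) = C(3,2) × 0.57210^1 × 0.42790^2 = 3 × 0.5721 × 0.18309841 = 0.314252
Relative intensity = 0.314252 / 0.420153 × 100 = 74.8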